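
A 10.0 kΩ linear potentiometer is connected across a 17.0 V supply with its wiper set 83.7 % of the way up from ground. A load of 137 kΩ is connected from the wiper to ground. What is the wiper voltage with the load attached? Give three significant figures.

V ≈ 14.1 V

The wiper splits the pot into (1−α)R = 1.630 kΩ above and αR = 8.370 kΩ below.
Lower section ‖ load = 7.888 kΩ.
V_wiper = 17.0 × 7.888/(1.630 + 7.888) = 14.1 V.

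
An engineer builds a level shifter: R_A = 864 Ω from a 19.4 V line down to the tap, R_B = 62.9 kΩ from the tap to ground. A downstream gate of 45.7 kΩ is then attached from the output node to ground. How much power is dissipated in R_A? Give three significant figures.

P ≈ 0.435 mW

Total resistance from the source is R_A + (R_B‖R_L) = 27330 Ω, so I = 19.4/27330 Ω = 0.7098 mA.
P = I²·R_A = (0.7098 mA)² × 864 Ω = 0.435 mW.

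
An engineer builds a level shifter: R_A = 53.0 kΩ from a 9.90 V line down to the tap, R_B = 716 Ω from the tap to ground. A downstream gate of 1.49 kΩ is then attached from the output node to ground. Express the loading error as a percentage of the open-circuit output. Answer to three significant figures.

The divider's output (Thévenin) resistance is R_A‖R_B = 706.5 Ω.
Fractional drop under load = R_th/(R_th + R_L) = 706.5 / (706.5 + 1490) = 0.3216.
So the output falls by 32.2 %.

32.2 %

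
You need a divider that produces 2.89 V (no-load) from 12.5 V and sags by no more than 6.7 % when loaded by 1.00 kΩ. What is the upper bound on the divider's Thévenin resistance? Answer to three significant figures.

Loading drop = R_th/(R_th + R_L) ≤ 0.0670, so R_th ≤ R_L · ε/(1−ε) = 1.00 kΩ × 0.0670/0.9330 = 71.8 Ω.

R_th ≤ 71.8 Ω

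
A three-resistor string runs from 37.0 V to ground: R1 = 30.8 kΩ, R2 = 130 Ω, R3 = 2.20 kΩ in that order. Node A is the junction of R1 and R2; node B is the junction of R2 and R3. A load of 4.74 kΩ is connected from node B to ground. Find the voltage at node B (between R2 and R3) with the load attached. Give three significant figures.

V ≈ 1.71 V

At node B, R3 is in parallel with the load: R3‖R_L = 1503 Ω.
Below node A the resistance is R2 + (R3‖R_L) = 1633 Ω, so V_A = 37.0 × 1633/32430 = 1.863 V.
Then V_B = V_A × (R3‖R_L)/(R2 + R3‖R_L) = 1.863 × 1503/1633 = 1.71 V.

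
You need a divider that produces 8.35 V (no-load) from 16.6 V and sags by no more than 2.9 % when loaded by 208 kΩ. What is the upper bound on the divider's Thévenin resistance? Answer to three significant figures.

R_th ≤ 6.21 kΩ

Loading drop = R_th/(R_th + R_L) ≤ 0.0290, so R_th ≤ R_L · ε/(1−ε) = 208 kΩ × 0.0290/0.9710 = 6.21 kΩ.
(Any R1, R2 with R2/(R1+R2) = 0.503 and R1‖R2 ≤ 6.21 kΩ will meet the spec.)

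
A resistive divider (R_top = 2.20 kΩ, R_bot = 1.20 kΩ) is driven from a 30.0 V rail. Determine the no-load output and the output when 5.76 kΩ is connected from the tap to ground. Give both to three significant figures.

Unloaded: 10.6 V; loaded: 9.33 V

Open-circuit: V = 30.0 × 1.20/(2.20 + 1.20) = 10.6 V.
With the load, R_bot becomes R_bot‖R_L = 0.9931 kΩ, so V = 30.0 × 0.9931/3.193 = 9.33 V.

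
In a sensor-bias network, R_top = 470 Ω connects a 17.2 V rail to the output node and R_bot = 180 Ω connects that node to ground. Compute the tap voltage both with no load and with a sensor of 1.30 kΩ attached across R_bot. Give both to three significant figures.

Open-circuit: V = 17.2 × 180/(470 + 180) = 4.76 V.
With the load, R_bot becomes R_bot‖R_L = 158.1 Ω, so V = 17.2 × 158.1/628.1 = 4.33 V.

Unloaded: 4.76 V; loaded: 4.33 V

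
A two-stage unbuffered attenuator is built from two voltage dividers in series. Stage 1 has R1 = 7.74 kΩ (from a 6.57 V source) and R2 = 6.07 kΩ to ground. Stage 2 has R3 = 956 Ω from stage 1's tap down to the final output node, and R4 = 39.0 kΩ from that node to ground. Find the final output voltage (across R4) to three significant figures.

V_out ≈ 2.60 V

Stage 2 presents R3+R4 = 39960 Ω as a load on stage 1's tap.
Stage 1's lower leg becomes R2‖(R3+R4) = 5269 Ω, so V_mid = 6.57 × 5269/13010 = 2.661 V.
Stage 2 is itself unloaded: V_out = V_mid × R4/(R3+R4) = 2.661 × 39000/39960 = 2.60 V.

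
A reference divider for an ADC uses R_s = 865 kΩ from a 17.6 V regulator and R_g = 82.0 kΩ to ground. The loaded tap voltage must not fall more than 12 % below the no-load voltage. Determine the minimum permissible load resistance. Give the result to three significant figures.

Output resistance R_th = R_s‖R_g = (865 × 82.0)/947.0 = 74.90 kΩ.
The fractional drop is R_th/(R_th + R_L); requiring this ≤ 0.120 gives R_L ≥ R_th(1/0.120 − 1) = 74.90 × 7.333 = 549 kΩ.

R_L(min) ≈ 549 kΩ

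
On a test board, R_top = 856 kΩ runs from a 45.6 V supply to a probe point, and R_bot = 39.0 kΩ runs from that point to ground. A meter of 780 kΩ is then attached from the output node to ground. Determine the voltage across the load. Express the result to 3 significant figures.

The load sits in parallel with R_bot: R_bot‖R_L = (39.0 × 780) / (39.0 + 780) = 37.14 kΩ.
V_out = 45.6 × 37.14 / (856 + 37.14) = 45.6 × 37.14/893.1 = 1.90 V.

V_out ≈ 1.90 V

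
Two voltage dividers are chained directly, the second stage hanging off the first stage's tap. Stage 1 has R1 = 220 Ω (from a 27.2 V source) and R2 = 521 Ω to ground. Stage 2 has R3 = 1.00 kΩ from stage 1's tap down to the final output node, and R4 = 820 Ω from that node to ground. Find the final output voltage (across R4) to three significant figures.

Stage 2 presents R3+R4 = 1820 Ω as a load on stage 1's tap.
Stage 1's lower leg becomes R2‖(R3+R4) = 405.0 Ω, so V_mid = 27.2 × 405.0/625.0 = 17.63 V.
Stage 2 is itself unloaded: V_out = V_mid × R4/(R3+R4) = 17.63 × 820/1820 = 7.94 V.

V_out ≈ 7.94 V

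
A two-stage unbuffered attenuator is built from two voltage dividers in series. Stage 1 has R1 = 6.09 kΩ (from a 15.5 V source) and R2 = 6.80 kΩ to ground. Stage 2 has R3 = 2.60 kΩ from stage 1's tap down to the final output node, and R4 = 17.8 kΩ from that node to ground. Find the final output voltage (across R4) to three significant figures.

V_out ≈ 6.16 V

Stage 2 presents R3+R4 = 20.40 kΩ as a load on stage 1's tap.
Stage 1's lower leg becomes R2‖(R3+R4) = 5.100 kΩ, so V_mid = 15.5 × 5.100/11.19 = 7.064 V.
Stage 2 is itself unloaded: V_out = V_mid × R4/(R3+R4) = 7.064 × 17.8/20.40 = 6.16 V.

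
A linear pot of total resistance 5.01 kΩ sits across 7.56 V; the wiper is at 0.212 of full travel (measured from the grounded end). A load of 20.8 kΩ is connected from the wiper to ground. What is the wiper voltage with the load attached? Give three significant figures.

V ≈ 1.54 V

The wiper splits the pot into (1−α)R = 3.948 kΩ above and αR = 1.062 kΩ below.
Lower section ‖ load = 1.011 kΩ.
V_wiper = 7.56 × 1.011/(3.948 + 1.011) = 1.54 V.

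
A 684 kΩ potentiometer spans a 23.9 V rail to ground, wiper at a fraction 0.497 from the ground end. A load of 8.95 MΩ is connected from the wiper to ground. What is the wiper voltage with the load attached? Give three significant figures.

V ≈ 11.7 V

The wiper splits the pot into (1−α)R = 344.1 kΩ above and αR = 339.9 kΩ below.
Lower section ‖ load = 327.5 kΩ.
V_wiper = 23.9 × 327.5/(344.1 + 327.5) = 11.7 V.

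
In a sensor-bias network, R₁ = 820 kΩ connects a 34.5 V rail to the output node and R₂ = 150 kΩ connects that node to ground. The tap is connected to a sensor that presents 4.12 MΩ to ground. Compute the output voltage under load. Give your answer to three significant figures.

The load sits in parallel with R₂: R₂‖R_L = (150 × 4120) / (150 + 4120) = 144.7 kΩ.
V_out = 34.5 × 144.7 / (820 + 144.7) = 34.5 × 144.7/964.7 = 5.18 V.

V_out ≈ 5.18 V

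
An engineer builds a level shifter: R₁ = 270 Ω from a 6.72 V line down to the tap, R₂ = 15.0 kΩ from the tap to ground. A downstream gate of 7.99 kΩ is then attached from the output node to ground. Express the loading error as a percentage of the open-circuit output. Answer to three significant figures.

The divider's output (Thévenin) resistance is R₁‖R₂ = 265.2 Ω.
Fractional drop under load = R_th/(R_th + R_L) = 265.2 / (265.2 + 7990) = 0.03213.
So the output falls by 3.21 %.

3.21 %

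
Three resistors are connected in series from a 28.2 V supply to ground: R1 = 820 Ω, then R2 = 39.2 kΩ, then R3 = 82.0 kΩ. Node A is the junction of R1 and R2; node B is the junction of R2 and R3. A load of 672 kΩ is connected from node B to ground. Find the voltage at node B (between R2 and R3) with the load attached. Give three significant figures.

At node B, R3 is in parallel with the load: R3‖R_L = 73080 Ω.
Below node A the resistance is R2 + (R3‖R_L) = 112300 Ω, so V_A = 28.2 × 112300/113100 = 28.00 V.
Then V_B = V_A × (R3‖R_L)/(R2 + R3‖R_L) = 28.00 × 73080/112300 = 18.2 V.

V ≈ 18.2 V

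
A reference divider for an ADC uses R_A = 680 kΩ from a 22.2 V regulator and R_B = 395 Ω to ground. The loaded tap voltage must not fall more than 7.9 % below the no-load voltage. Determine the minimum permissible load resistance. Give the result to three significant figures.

Output resistance R_th = R_A‖R_B = (680000 × 395)/680400 = 394.8 Ω.
The fractional drop is R_th/(R_th + R_L); requiring this ≤ 0.0790 gives R_L ≥ R_th(1/0.0790 − 1) = 394.8 × 11.66 = 4.60 kΩ.

R_L(min) ≈ 4.60 kΩ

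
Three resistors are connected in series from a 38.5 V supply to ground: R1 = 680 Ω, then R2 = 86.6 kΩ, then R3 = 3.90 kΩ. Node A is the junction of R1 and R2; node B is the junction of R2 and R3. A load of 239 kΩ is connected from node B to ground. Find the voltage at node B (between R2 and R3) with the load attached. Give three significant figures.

V ≈ 1.62 V

At node B, R3 is in parallel with the load: R3‖R_L = 3837 Ω.
Below node A the resistance is R2 + (R3‖R_L) = 90440 Ω, so V_A = 38.5 × 90440/91120 = 38.21 V.
Then V_B = V_A × (R3‖R_L)/(R2 + R3‖R_L) = 38.21 × 3837/90440 = 1.62 V.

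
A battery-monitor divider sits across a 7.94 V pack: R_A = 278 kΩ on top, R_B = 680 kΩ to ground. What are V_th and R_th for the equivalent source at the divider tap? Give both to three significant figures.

V_th = 5.64 V, R_th = 197 kΩ

V_th is the open-circuit tap voltage: 7.94 × 680/(278 + 680) = 5.64 V.
With the supply zeroed, R_A and R_B appear in parallel from the tap: R_th = R_A‖R_B = (278 × 680)/958.0 = 197 kΩ.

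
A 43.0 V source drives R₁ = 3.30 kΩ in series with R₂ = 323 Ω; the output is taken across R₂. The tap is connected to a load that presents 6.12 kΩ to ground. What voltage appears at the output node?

V_out ≈ 3.66 V

The load sits in parallel with R₂: R₂‖R_L = (323 × 6120) / (323 + 6120) = 306.8 Ω.
V_out = 43.0 × 306.8 / (3300 + 306.8) = 43.0 × 306.8/3607 = 3.66 V.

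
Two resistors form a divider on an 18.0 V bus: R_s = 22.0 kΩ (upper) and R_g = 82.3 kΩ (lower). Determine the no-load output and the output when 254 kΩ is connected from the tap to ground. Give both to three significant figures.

Open-circuit: V = 18.0 × 82.3/(22.0 + 82.3) = 14.2 V.
With the load, R_g becomes R_g‖R_L = 62.16 kΩ, so V = 18.0 × 62.16/84.16 = 13.3 V.

Unloaded: 14.2 V; loaded: 13.3 V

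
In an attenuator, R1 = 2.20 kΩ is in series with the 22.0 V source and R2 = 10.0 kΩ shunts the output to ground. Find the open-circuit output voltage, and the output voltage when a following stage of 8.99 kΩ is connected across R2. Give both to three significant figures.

Unloaded: 18.0 V; loaded: 15.0 V

Open-circuit: V = 22.0 × 10.0/(2.20 + 10.0) = 18.0 V.
With the load, R2 becomes R2‖R_L = 4.734 kΩ, so V = 22.0 × 4.734/6.934 = 15.0 V.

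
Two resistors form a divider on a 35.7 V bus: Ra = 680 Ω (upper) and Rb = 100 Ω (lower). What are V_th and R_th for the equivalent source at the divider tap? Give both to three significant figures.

V_th = 4.58 V, R_th = 87.2 Ω

V_th is the open-circuit tap voltage: 35.7 × 100/(680 + 100) = 4.58 V.
With the supply zeroed, Ra and Rb appear in parallel from the tap: R_th = Ra‖Rb = (680 × 100)/780.0 = 87.2 Ω.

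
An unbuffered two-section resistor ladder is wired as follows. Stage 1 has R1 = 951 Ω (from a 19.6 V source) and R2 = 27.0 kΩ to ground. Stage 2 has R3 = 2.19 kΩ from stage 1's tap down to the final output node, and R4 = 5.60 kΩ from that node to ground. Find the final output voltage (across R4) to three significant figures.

Stage 2 presents R3+R4 = 7790 Ω as a load on stage 1's tap.
Stage 1's lower leg becomes R2‖(R3+R4) = 6046 Ω, so V_mid = 19.6 × 6046/6997 = 16.94 V.
Stage 2 is itself unloaded: V_out = V_mid × R4/(R3+R4) = 16.94 × 5600/7790 = 12.2 V.

V_out ≈ 12.2 V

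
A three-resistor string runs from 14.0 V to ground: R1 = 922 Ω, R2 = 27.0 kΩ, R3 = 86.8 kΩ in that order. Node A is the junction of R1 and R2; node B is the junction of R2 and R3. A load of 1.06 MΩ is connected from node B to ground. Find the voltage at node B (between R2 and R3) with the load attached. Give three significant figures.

At node B, R3 is in parallel with the load: R3‖R_L = 80230 Ω.
Below node A the resistance is R2 + (R3‖R_L) = 107200 Ω, so V_A = 14.0 × 107200/108200 = 13.88 V.
Then V_B = V_A × (R3‖R_L)/(R2 + R3‖R_L) = 13.88 × 80230/107200 = 10.4 V.

V ≈ 10.4 V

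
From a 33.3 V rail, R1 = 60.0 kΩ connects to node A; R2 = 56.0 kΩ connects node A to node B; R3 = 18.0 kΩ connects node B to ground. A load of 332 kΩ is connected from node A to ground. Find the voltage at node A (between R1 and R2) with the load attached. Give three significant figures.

Below node A the series string R2+R3 = 74.00 kΩ sits in parallel with the 332 kΩ load: 60.51 kΩ.
V_A = 33.3 × 60.51/(60.0 + 60.51) = 16.7 V.

V ≈ 16.7 V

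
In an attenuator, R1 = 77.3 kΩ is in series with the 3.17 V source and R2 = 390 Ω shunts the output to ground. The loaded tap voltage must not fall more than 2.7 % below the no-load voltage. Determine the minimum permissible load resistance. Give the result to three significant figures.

R_L(min) ≈ 14.0 kΩ

Output resistance R_th = R1‖R2 = (77300 × 390)/77690 = 388.0 Ω.
The fractional drop is R_th/(R_th + R_L); requiring this ≤ 0.0270 gives R_L ≥ R_th(1/0.0270 − 1) = 388.0 × 36.04 = 14.0 kΩ.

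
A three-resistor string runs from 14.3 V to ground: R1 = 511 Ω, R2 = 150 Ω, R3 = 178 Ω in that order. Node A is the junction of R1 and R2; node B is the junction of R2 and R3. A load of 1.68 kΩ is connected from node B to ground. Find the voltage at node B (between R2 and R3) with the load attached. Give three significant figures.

V ≈ 2.80 V

At node B, R3 is in parallel with the load: R3‖R_L = 160.9 Ω.
Below node A the resistance is R2 + (R3‖R_L) = 310.9 Ω, so V_A = 14.3 × 310.9/821.9 = 5.410 V.
Then V_B = V_A × (R3‖R_L)/(R2 + R3‖R_L) = 5.410 × 160.9/310.9 = 2.80 V.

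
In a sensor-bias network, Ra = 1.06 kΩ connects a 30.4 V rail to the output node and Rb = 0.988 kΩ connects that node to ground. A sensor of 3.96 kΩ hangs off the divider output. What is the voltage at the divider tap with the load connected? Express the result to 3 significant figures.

The load sits in parallel with Rb: Rb‖R_L = (988 × 3960) / (988 + 3960) = 790.7 Ω.
V_out = 30.4 × 790.7 / (1060 + 790.7) = 30.4 × 790.7/1851 = 13.0 V.
(Unloaded it would have been 14.7 V.)

V_out ≈ 13.0 V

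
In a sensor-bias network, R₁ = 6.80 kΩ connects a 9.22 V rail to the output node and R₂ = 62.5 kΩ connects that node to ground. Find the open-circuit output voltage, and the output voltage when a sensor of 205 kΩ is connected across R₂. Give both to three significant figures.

Open-circuit: V = 9.22 × 62.5/(6.80 + 62.5) = 8.32 V.
With the load, R₂ becomes R₂‖R_L = 47.90 kΩ, so V = 9.22 × 47.90/54.70 = 8.07 V.

Unloaded: 8.32 V; loaded: 8.07 V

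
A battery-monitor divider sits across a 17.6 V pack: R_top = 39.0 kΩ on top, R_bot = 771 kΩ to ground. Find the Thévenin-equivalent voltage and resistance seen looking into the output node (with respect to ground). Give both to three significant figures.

V_th = 16.8 V, R_th = 37.1 kΩ

V_th is the open-circuit tap voltage: 17.6 × 771/(39.0 + 771) = 16.8 V.
With the supply zeroed, R_top and R_bot appear in parallel from the tap: R_th = R_top‖R_bot = (39.0 × 771)/810.0 = 37.1 kΩ.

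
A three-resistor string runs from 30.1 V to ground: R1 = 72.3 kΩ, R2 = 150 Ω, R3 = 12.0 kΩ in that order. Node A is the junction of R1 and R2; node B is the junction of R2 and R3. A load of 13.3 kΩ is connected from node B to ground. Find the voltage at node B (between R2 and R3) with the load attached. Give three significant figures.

At node B, R3 is in parallel with the load: R3‖R_L = 6308 Ω.
Below node A the resistance is R2 + (R3‖R_L) = 6458 Ω, so V_A = 30.1 × 6458/78760 = 2.468 V.
Then V_B = V_A × (R3‖R_L)/(R2 + R3‖R_L) = 2.468 × 6308/6458 = 2.41 V.

V ≈ 2.41 V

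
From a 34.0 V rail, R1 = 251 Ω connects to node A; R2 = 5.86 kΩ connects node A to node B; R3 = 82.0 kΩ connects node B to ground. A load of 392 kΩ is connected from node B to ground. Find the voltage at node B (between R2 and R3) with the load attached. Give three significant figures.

At node B, R3 is in parallel with the load: R3‖R_L = 67810 Ω.
Below node A the resistance is R2 + (R3‖R_L) = 73670 Ω, so V_A = 34.0 × 73670/73930 = 33.88 V.
Then V_B = V_A × (R3‖R_L)/(R2 + R3‖R_L) = 33.88 × 67810/73670 = 31.2 V.

V ≈ 31.2 V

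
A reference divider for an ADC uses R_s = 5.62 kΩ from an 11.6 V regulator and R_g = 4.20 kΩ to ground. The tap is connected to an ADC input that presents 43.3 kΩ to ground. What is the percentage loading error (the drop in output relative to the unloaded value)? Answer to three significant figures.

5.26 %

The divider's output (Thévenin) resistance is R_s‖R_g = 2.404 kΩ.
Fractional drop under load = R_th/(R_th + R_L) = 2.404 / (2.404 + 43.3) = 0.05259.
So the output falls by 5.26 %.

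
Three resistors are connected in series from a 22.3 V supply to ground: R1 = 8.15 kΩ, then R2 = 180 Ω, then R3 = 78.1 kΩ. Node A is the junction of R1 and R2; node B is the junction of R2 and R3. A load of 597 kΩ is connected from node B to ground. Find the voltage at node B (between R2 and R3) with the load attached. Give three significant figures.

At node B, R3 is in parallel with the load: R3‖R_L = 69060 Ω.
Below node A the resistance is R2 + (R3‖R_L) = 69240 Ω, so V_A = 22.3 × 69240/77390 = 19.95 V.
Then V_B = V_A × (R3‖R_L)/(R2 + R3‖R_L) = 19.95 × 69060/69240 = 19.9 V.

V ≈ 19.9 V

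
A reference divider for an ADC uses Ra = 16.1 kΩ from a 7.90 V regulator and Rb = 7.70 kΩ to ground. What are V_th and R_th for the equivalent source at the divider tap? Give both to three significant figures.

V_th is the open-circuit tap voltage: 7.90 × 7.70/(16.1 + 7.70) = 2.56 V.
With the supply zeroed, Ra and Rb appear in parallel from the tap: R_th = Ra‖Rb = (16.1 × 7.70)/23.80 = 5.21 kΩ.

V_th = 2.56 V, R_th = 5.21 kΩ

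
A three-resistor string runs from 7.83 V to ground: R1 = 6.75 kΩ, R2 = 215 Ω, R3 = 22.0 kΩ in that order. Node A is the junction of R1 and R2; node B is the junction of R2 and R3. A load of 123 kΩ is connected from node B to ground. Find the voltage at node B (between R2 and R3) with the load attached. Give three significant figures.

At node B, R3 is in parallel with the load: R3‖R_L = 18660 Ω.
Below node A the resistance is R2 + (R3‖R_L) = 18880 Ω, so V_A = 7.83 × 18880/25630 = 5.768 V.
Then V_B = V_A × (R3‖R_L)/(R2 + R3‖R_L) = 5.768 × 18660/18880 = 5.70 V.

V ≈ 5.70 V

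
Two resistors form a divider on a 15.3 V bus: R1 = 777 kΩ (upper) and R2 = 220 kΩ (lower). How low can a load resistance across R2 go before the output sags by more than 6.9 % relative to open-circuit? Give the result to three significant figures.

Output resistance R_th = R1‖R2 = (777 × 220)/997.0 = 171.5 kΩ.
The fractional drop is R_th/(R_th + R_L); requiring this ≤ 0.0690 gives R_L ≥ R_th(1/0.0690 − 1) = 171.5 × 13.49 = 2.31 MΩ.

R_L(min) ≈ 2.31 MΩ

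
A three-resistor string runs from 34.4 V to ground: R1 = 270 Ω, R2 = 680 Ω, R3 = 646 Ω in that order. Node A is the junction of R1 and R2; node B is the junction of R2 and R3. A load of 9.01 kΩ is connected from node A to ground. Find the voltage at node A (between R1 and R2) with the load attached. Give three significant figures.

V ≈ 27.9 V

Below node A the series string R2+R3 = 1326 Ω sits in parallel with the 9010 Ω load: 1156 Ω.
V_A = 34.4 × 1156/(270 + 1156) = 27.9 V.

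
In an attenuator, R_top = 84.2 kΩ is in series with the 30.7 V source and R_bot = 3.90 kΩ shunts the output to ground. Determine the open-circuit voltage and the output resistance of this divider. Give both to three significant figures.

V_th = 1.36 V, R_th = 3.73 kΩ

V_th is the open-circuit tap voltage: 30.7 × 3.90/(84.2 + 3.90) = 1.36 V.
With the supply zeroed, R_top and R_bot appear in parallel from the tap: R_th = R_top‖R_bot = (84.2 × 3.90)/88.10 = 3.73 kΩ.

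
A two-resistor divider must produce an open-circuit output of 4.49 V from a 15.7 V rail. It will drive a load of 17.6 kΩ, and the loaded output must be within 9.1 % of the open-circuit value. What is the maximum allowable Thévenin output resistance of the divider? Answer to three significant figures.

R_th ≤ 1.76 kΩ

Loading drop = R_th/(R_th + R_L) ≤ 0.0910, so R_th ≤ R_L · ε/(1−ε) = 17.6 kΩ × 0.0910/0.9090 = 1.76 kΩ.
(Any R1, R2 with R2/(R1+R2) = 0.286 and R1‖R2 ≤ 1.76 kΩ will meet the spec.)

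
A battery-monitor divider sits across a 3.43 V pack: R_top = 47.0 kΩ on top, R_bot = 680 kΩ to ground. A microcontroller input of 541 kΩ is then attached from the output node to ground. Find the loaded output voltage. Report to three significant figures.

The load sits in parallel with R_bot: R_bot‖R_L = (680 × 541) / (680 + 541) = 301.3 kΩ.
V_out = 3.43 × 301.3 / (47.0 + 301.3) = 3.43 × 301.3/348.3 = 2.97 V.

V_out ≈ 2.97 V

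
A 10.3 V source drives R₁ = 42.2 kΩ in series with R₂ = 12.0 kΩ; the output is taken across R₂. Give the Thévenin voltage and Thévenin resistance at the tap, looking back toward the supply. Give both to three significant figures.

V_th = 2.28 V, R_th = 9.34 kΩ

V_th is the open-circuit tap voltage: 10.3 × 12.0/(42.2 + 12.0) = 2.28 V.
With the supply zeroed, R₁ and R₂ appear in parallel from the tap: R_th = R₁‖R₂ = (42.2 × 12.0)/54.20 = 9.34 kΩ.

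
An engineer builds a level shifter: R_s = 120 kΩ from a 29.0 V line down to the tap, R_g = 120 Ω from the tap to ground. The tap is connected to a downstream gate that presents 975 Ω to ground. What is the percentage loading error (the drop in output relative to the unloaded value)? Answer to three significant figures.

10.9 %

The divider's output (Thévenin) resistance is R_s‖R_g = 119.9 Ω.
Fractional drop under load = R_th/(R_th + R_L) = 119.9 / (119.9 + 975) = 0.1095.
So the output falls by 10.9 %.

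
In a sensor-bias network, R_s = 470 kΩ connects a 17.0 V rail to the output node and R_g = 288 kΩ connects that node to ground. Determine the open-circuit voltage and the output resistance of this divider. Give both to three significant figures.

V_th is the open-circuit tap voltage: 17.0 × 288/(470 + 288) = 6.46 V.
With the supply zeroed, R_s and R_g appear in parallel from the tap: R_th = R_s‖R_g = (470 × 288)/758.0 = 179 kΩ.

V_th = 6.46 V, R_th = 179 kΩ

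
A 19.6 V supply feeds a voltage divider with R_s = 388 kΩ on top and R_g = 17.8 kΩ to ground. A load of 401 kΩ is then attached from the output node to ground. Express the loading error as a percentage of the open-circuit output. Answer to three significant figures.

The divider's output (Thévenin) resistance is R_s‖R_g = 17.02 kΩ.
Fractional drop under load = R_th/(R_th + R_L) = 17.02 / (17.02 + 401) = 0.04071.
So the output falls by 4.07 %.

4.07 %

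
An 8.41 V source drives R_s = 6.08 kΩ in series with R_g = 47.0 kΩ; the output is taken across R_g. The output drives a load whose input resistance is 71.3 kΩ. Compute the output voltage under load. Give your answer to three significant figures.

The load sits in parallel with R_g: R_g‖R_L = (47.0 × 71.3) / (47.0 + 71.3) = 28.33 kΩ.
V_out = 8.41 × 28.33 / (6.08 + 28.33) = 8.41 × 28.33/34.41 = 6.92 V.
(Unloaded it would have been 7.45 V.)

V_out ≈ 6.92 V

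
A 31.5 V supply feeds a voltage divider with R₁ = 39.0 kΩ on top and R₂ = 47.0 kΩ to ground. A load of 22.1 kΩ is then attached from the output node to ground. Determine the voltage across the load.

The load sits in parallel with R₂: R₂‖R_L = (47.0 × 22.1) / (47.0 + 22.1) = 15.03 kΩ.
V_out = 31.5 × 15.03 / (39.0 + 15.03) = 31.5 × 15.03/54.03 = 8.76 V.
(Unloaded it would have been 17.2 V.)

V_out ≈ 8.76 V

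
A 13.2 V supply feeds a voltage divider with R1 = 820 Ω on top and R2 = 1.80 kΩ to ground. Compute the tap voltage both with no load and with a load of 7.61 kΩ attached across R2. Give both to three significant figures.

Unloaded: 9.07 V; loaded: 8.44 V

Open-circuit: V = 13.2 × 1800/(820 + 1800) = 9.07 V.
With the load, R2 becomes R2‖R_L = 1456 Ω, so V = 13.2 × 1456/2276 = 8.44 V.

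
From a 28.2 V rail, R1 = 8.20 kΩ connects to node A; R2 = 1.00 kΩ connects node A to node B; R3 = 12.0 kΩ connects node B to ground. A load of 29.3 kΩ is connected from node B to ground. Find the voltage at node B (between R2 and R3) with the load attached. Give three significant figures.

At node B, R3 is in parallel with the load: R3‖R_L = 8.513 kΩ.
Below node A the resistance is R2 + (R3‖R_L) = 9.513 kΩ, so V_A = 28.2 × 9.513/17.71 = 15.15 V.
Then V_B = V_A × (R3‖R_L)/(R2 + R3‖R_L) = 15.15 × 8.513/9.513 = 13.6 V.

V ≈ 13.6 V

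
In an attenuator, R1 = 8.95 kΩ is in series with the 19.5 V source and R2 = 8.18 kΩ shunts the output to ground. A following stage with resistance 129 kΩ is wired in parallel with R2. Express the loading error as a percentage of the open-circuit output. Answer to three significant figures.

3.21 %

The divider's output (Thévenin) resistance is R1‖R2 = 4.274 kΩ.
Fractional drop under load = R_th/(R_th + R_L) = 4.274 / (4.274 + 129) = 0.03207.
So the output falls by 3.21 %.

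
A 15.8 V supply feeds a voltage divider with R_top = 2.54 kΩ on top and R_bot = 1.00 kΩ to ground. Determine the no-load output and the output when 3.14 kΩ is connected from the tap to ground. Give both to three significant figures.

Unloaded: 4.46 V; loaded: 3.63 V

Open-circuit: V = 15.8 × 1.00/(2.54 + 1.00) = 4.46 V.
With the load, R_bot becomes R_bot‖R_L = 0.7585 kΩ, so V = 15.8 × 0.7585/3.298 = 3.63 V.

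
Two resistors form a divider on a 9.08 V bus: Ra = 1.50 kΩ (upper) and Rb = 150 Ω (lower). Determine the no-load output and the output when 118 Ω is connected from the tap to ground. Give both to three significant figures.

Open-circuit: V = 9.08 × 150/(1500 + 150) = 0.825 V.
With the load, Rb becomes Rb‖R_L = 66.04 Ω, so V = 9.08 × 66.04/1566 = 0.383 V.

Unloaded: 0.825 V; loaded: 0.383 V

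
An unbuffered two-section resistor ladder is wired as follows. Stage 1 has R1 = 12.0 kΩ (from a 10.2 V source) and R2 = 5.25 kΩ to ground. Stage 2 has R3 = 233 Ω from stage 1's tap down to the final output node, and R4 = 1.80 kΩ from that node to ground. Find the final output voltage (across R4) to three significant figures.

Stage 2 presents R3+R4 = 2033 Ω as a load on stage 1's tap.
Stage 1's lower leg becomes R2‖(R3+R4) = 1466 Ω, so V_mid = 10.2 × 1466/13470 = 1.110 V.
Stage 2 is itself unloaded: V_out = V_mid × R4/(R3+R4) = 1.110 × 1800/2033 = 0.983 V.

V_out ≈ 0.983 V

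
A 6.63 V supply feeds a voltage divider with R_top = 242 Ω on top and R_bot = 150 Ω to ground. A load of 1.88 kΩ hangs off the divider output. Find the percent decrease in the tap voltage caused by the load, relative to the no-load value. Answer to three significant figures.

4.69 %

The divider's output (Thévenin) resistance is R_top‖R_bot = 92.60 Ω.
Fractional drop under load = R_th/(R_th + R_L) = 92.60 / (92.60 + 1880) = 0.04694.
So the output falls by 4.69 %.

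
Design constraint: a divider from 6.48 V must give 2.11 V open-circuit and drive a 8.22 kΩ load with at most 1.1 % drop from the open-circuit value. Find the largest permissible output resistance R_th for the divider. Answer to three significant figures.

Loading drop = R_th/(R_th + R_L) ≤ 0.0110, so R_th ≤ R_L · ε/(1−ε) = 8.22 kΩ × 0.0110/0.9890 = 91.4 Ω.
(Any R1, R2 with R2/(R1+R2) = 0.326 and R1‖R2 ≤ 91.4 Ω will meet the spec.)

R_th ≤ 91.4 Ω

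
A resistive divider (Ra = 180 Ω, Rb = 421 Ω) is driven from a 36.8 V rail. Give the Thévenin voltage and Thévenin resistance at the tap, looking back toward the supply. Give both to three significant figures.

V_th = 25.8 V, R_th = 126 Ω

V_th is the open-circuit tap voltage: 36.8 × 421/(180 + 421) = 25.8 V.
With the supply zeroed, Ra and Rb appear in parallel from the tap: R_th = Ra‖Rb = (180 × 421)/601.0 = 126 Ω.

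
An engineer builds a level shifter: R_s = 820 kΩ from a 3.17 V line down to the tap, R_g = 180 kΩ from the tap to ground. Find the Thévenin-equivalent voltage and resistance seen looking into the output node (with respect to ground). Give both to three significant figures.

V_th = 0.571 V, R_th = 148 kΩ

V_th is the open-circuit tap voltage: 3.17 × 180/(820 + 180) = 0.571 V.
With the supply zeroed, R_s and R_g appear in parallel from the tap: R_th = R_s‖R_g = (820 × 180)/1000 = 148 kΩ.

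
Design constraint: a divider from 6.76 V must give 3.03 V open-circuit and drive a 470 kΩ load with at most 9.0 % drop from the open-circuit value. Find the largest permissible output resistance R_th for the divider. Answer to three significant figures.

Loading drop = R_th/(R_th + R_L) ≤ 0.0900, so R_th ≤ R_L · ε/(1−ε) = 470 kΩ × 0.0900/0.9100 = 46.5 kΩ.

R_th ≤ 46.5 kΩ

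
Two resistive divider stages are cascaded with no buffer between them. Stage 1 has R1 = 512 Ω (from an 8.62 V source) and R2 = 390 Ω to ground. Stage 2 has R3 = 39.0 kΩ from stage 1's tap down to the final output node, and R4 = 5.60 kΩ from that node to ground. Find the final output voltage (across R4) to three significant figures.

Stage 2 presents R3+R4 = 44600 Ω as a load on stage 1's tap.
Stage 1's lower leg becomes R2‖(R3+R4) = 386.6 Ω, so V_mid = 8.62 × 386.6/898.6 = 3.709 V.
Stage 2 is itself unloaded: V_out = V_mid × R4/(R3+R4) = 3.709 × 5600/44600 = 0.466 V.

V_out ≈ 0.466 V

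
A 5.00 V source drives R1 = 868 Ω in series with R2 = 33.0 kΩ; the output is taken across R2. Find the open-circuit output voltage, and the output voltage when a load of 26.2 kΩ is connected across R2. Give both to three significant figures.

Open-circuit: V = 5.00 × 33000/(868 + 33000) = 4.87 V.
With the load, R2 becomes R2‖R_L = 14600 Ω, so V = 5.00 × 14600/15470 = 4.72 V.

Unloaded: 4.87 V; loaded: 4.72 V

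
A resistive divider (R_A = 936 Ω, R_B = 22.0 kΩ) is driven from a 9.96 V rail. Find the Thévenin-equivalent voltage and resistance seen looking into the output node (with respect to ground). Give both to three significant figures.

V_th is the open-circuit tap voltage: 9.96 × 22000/(936 + 22000) = 9.55 V.
With the supply zeroed, R_A and R_B appear in parallel from the tap: R_th = R_A‖R_B = (936 × 22000)/22940 = 898 Ω.

V_th = 9.55 V, R_th = 898 Ω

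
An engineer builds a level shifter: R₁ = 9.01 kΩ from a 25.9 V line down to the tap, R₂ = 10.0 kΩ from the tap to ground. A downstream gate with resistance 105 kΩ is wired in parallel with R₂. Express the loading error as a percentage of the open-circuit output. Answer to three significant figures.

4.32 %

The divider's output (Thévenin) resistance is R₁‖R₂ = 4.740 kΩ.
Fractional drop under load = R_th/(R_th + R_L) = 4.740 / (4.740 + 105) = 0.04319.
So the output falls by 4.32 %.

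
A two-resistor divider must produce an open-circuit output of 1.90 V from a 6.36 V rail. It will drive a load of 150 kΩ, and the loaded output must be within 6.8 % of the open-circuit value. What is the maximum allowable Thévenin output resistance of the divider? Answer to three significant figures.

Loading drop = R_th/(R_th + R_L) ≤ 0.0680, so R_th ≤ R_L · ε/(1−ε) = 150 kΩ × 0.0680/0.9320 = 10.9 kΩ.
(Any R1, R2 with R2/(R1+R2) = 0.299 and R1‖R2 ≤ 10.9 kΩ will meet the spec.)

R_th ≤ 10.9 kΩ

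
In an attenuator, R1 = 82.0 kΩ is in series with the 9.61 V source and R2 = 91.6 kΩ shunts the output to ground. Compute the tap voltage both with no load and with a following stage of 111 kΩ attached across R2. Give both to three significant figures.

Open-circuit: V = 9.61 × 91.6/(82.0 + 91.6) = 5.07 V.
With the load, R2 becomes R2‖R_L = 50.19 kΩ, so V = 9.61 × 50.19/132.2 = 3.65 V.

Unloaded: 5.07 V; loaded: 3.65 V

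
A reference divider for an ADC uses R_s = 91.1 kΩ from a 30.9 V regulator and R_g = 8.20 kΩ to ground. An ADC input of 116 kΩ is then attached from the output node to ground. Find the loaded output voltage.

The load sits in parallel with R_g: R_g‖R_L = (8.20 × 116) / (8.20 + 116) = 7.659 kΩ.
V_out = 30.9 × 7.659 / (91.1 + 7.659) = 30.9 × 7.659/98.76 = 2.40 V.

V_out ≈ 2.40 V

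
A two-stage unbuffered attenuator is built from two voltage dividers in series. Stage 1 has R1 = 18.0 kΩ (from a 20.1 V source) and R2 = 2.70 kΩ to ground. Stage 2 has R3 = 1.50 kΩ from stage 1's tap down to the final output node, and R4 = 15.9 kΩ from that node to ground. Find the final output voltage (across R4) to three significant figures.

V_out ≈ 2.11 V

Stage 2 presents R3+R4 = 17.40 kΩ as a load on stage 1's tap.
Stage 1's lower leg becomes R2‖(R3+R4) = 2.337 kΩ, so V_mid = 20.1 × 2.337/20.34 = 2.310 V.
Stage 2 is itself unloaded: V_out = V_mid × R4/(R3+R4) = 2.310 × 15.9/17.40 = 2.11 V.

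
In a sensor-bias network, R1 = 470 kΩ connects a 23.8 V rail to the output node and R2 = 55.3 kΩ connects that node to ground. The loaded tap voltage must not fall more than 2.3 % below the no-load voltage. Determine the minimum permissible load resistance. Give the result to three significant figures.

Output resistance R_th = R1‖R2 = (470 × 55.3)/525.3 = 49.48 kΩ.
The fractional drop is R_th/(R_th + R_L); requiring this ≤ 0.0230 gives R_L ≥ R_th(1/0.0230 − 1) = 49.48 × 42.48 = 2.10 MΩ.

R_L(min) ≈ 2.10 MΩ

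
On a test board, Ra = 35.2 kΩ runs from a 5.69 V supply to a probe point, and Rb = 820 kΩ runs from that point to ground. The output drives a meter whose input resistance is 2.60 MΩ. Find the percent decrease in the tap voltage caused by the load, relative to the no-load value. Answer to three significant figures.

The divider's output (Thévenin) resistance is Ra‖Rb = 33.75 kΩ.
Fractional drop under load = R_th/(R_th + R_L) = 33.75 / (33.75 + 2600) = 0.01281.
So the output falls by 1.28 %.

1.28 %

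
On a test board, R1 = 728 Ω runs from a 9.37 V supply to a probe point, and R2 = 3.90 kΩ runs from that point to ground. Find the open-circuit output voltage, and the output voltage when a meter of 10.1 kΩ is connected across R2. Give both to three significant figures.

Unloaded: 7.90 V; loaded: 7.44 V

Open-circuit: V = 9.37 × 3900/(728 + 3900) = 7.90 V.
With the load, R2 becomes R2‖R_L = 2814 Ω, so V = 9.37 × 2814/3542 = 7.44 V.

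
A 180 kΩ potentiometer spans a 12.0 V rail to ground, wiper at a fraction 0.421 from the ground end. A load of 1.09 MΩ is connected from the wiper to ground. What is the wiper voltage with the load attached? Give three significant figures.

V ≈ 4.86 V

The wiper splits the pot into (1−α)R = 104.2 kΩ above and αR = 75.78 kΩ below.
Lower section ‖ load = 70.85 kΩ.
V_wiper = 12.0 × 70.85/(104.2 + 70.85) = 4.86 V.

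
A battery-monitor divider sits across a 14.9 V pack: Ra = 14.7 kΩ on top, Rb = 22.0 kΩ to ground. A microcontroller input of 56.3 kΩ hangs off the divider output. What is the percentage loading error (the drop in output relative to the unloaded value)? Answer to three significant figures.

Unloaded V = 14.9 × 22.0/36.70 = 8.9319 V.
Loaded: Rb‖R_L = 15.82 kΩ, giving V = 14.9 × 15.82/30.52 = 7.7231 V.
Drop = (8.9319 − 7.7231) / 8.9319 = 13.5 %.

13.5 %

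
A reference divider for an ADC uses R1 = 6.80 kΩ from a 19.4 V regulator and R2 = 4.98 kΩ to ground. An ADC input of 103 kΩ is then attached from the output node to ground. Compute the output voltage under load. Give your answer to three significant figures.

V_out ≈ 7.98 V

The load sits in parallel with R2: R2‖R_L = (4.98 × 103) / (4.98 + 103) = 4.750 kΩ.
V_out = 19.4 × 4.750 / (6.80 + 4.750) = 19.4 × 4.750/11.55 = 7.98 V.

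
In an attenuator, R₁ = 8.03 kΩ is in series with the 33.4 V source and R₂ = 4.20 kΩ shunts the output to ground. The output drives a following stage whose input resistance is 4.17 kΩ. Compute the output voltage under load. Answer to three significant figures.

The load sits in parallel with R₂: R₂‖R_L = (4.20 × 4.17) / (4.20 + 4.17) = 2.092 kΩ.
V_out = 33.4 × 2.092 / (8.03 + 2.092) = 33.4 × 2.092/10.12 = 6.90 V.

V_out ≈ 6.90 V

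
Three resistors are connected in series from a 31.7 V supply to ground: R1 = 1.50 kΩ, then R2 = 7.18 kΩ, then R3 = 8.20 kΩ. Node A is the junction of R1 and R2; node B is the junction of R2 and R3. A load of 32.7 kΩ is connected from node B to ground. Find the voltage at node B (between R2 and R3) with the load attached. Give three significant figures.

V ≈ 13.6 V

At node B, R3 is in parallel with the load: R3‖R_L = 6.556 kΩ.
Below node A the resistance is R2 + (R3‖R_L) = 13.74 kΩ, so V_A = 31.7 × 13.74/15.24 = 28.58 V.
Then V_B = V_A × (R3‖R_L)/(R2 + R3‖R_L) = 28.58 × 6.556/13.74 = 13.6 V.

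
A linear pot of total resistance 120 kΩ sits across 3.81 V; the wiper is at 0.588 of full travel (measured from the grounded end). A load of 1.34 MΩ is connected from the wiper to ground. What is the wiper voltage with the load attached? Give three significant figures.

The wiper splits the pot into (1−α)R = 49.44 kΩ above and αR = 70.56 kΩ below.
Lower section ‖ load = 67.03 kΩ.
V_wiper = 3.81 × 67.03/(49.44 + 67.03) = 2.19 V.

V ≈ 2.19 V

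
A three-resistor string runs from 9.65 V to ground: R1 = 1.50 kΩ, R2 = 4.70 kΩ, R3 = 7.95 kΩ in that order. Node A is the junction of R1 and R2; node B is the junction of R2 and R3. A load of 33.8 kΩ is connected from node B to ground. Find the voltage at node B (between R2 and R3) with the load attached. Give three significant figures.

At node B, R3 is in parallel with the load: R3‖R_L = 6.436 kΩ.
Below node A the resistance is R2 + (R3‖R_L) = 11.14 kΩ, so V_A = 9.65 × 11.14/12.64 = 8.504 V.
Then V_B = V_A × (R3‖R_L)/(R2 + R3‖R_L) = 8.504 × 6.436/11.14 = 4.92 V.

V ≈ 4.92 V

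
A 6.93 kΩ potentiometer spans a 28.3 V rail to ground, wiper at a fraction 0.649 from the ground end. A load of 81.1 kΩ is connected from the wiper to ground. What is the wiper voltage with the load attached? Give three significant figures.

The wiper splits the pot into (1−α)R = 2.432 kΩ above and αR = 4.498 kΩ below.
Lower section ‖ load = 4.261 kΩ.
V_wiper = 28.3 × 4.261/(2.432 + 4.261) = 18.0 V.

V ≈ 18.0 V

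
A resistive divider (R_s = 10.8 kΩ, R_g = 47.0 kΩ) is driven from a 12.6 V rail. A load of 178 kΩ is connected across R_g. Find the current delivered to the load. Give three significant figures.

I_L ≈ 0.0549 mA

R_g‖R_L = 37.18 kΩ; V_out = 12.6 × 37.18/47.98 = 9.764 V.
I_L = V_out / R_L = 9.764 / 178 kΩ = 0.0549 mA.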